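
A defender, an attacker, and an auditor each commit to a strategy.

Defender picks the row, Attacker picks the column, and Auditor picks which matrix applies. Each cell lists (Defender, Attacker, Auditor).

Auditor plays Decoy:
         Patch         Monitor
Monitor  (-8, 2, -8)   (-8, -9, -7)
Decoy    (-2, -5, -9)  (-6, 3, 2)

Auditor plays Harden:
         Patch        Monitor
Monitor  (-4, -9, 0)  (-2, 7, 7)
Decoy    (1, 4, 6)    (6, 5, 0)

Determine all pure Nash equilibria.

Pure NE: (Decoy, Monitor, Decoy)

For each strategy profile, look for a profitable unilateral deviation.
(Monitor, Patch, Decoy): Defender can switch to Decoy (-8 → -2). Not NE.
(Monitor, Patch, Harden): Defender can switch to Decoy (-4 → 1). Not NE.
(Monitor, Monitor, Decoy): Defender can switch to Decoy (-8 → -6). Not NE.
(Monitor, Monitor, Harden): Defender can switch to Decoy (-2 → 6). Not NE.
(Decoy, Patch, Decoy): Attacker can switch to Monitor (-5 → 3). Not NE.
(Decoy, Patch, Harden): Attacker can switch to Monitor (4 → 5). Not NE.
(Decoy, Monitor, Decoy): Defender gets -6, best alternative -8; Attacker gets 3, best alternative -5; Auditor gets 2, best alternative 0. No profitable deviation — NE.
(Decoy, Monitor, Harden): Auditor can switch to Decoy (0 → 2). Not NE.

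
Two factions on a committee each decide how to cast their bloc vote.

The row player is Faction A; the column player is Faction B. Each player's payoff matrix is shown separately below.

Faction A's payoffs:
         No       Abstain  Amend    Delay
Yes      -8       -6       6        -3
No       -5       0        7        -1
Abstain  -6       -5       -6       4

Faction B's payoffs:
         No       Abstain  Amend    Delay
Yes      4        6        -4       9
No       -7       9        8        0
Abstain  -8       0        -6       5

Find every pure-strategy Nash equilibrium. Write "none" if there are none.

Pure-strategy Nash equilibria: (No, Abstain), (Abstain, Delay)

(Yes, No): Faction A can switch to No (-8 → -5). Not NE.
(Yes, Abstain): Faction A can switch to No (-6 → 0). Not NE.
(Yes, Amend): Faction A can switch to No (6 → 7). Not NE.
(Yes, Delay): Faction A can switch to No (-3 → -1). Not NE.
(No, No): Faction B can switch to Abstain (-7 → 9). Not NE.
(No, Abstain): Faction A gets 0, best alternative -5; Faction B gets 9, best alternative 8. No profitable deviation — NE.
(No, Amend): Faction B can switch to Abstain (8 → 9). Not NE.
(Abstain, Delay): Faction A gets 4, best alternative -1; Faction B gets 5, best alternative 0. No profitable deviation — NE.
(The remaining 4 profiles each have a profitable deviation by the same check.)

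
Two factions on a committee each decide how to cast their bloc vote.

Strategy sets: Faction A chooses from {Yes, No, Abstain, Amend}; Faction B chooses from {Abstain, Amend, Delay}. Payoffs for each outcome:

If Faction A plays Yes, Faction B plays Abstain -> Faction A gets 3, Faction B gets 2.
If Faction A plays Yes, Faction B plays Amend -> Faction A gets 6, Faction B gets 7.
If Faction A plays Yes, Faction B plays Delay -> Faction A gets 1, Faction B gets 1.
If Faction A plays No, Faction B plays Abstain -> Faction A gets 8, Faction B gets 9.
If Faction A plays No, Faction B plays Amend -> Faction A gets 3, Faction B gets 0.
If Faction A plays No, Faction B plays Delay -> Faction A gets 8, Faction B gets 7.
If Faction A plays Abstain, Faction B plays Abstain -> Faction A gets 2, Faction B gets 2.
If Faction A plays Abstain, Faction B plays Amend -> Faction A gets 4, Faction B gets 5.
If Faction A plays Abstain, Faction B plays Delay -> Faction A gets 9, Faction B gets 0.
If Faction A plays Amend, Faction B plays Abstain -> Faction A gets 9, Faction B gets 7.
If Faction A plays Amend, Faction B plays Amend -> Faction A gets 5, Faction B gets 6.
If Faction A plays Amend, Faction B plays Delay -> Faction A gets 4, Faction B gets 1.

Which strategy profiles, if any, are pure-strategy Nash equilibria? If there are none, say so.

The pure Nash equilibria are (Yes, Amend) and (Amend, Abstain).

Mark each player's best response to every combination of opponents' strategies; a profile where every player is best-responding is a pure Nash equilibrium.
Faction A against Abstain: payoffs 3, 8, 2, 9 → best response Amend.
Faction A against Amend: payoffs 6, 3, 4, 5 → best response Yes.
Faction A against Delay: payoffs 1, 8, 9, 4 → best response Abstain.
Faction B against Yes: payoffs 2, 7, 1 → best response Amend.
Faction B against No: payoffs 9, 0, 7 → best response Abstain.
Faction B against Abstain: payoffs 2, 5, 0 → best response Amend.
Faction B against Amend: payoffs 7, 6, 1 → best response Abstain.
Mutual best responses: (Yes, Amend); (Amend, Abstain).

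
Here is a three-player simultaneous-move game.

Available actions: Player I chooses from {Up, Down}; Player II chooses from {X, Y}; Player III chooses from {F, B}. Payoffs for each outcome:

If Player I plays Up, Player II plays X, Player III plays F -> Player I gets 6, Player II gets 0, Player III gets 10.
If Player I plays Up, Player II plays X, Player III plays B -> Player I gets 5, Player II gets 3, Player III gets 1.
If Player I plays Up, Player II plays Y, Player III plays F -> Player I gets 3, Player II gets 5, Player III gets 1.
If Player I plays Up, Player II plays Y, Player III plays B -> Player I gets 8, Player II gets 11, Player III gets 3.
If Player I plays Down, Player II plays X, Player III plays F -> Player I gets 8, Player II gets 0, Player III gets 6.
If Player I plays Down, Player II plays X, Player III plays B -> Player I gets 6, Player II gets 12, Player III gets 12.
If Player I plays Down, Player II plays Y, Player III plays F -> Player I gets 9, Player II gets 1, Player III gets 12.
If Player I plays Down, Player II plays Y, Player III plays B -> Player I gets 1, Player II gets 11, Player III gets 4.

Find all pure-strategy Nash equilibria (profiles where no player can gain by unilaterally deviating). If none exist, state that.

(Up, X, F): Player I can switch to Down (6 → 8). Not NE.
(Up, X, B): Player I can switch to Down (5 → 6). Not NE.
(Up, Y, F): Player I can switch to Down (3 → 9). Not NE.
(Up, Y, B): Player I gets 8, best alternative 1; Player II gets 11, best alternative 3; Player III gets 3, best alternative 1. No profitable deviation — NE.
(Down, X, F): Player II can switch to Y (0 → 1). Not NE.
(Down, X, B): Player I gets 6, best alternative 5; Player II gets 12, best alternative 11; Player III gets 12, best alternative 6. No profitable deviation — NE.
(Down, Y, F): Player I gets 9, best alternative 3; Player II gets 1, best alternative 0; Player III gets 12, best alternative 4. No profitable deviation — NE.
(Down, Y, B): Player I can switch to Up (1 → 8). Not NE.

The pure Nash equilibria are (Up, Y, B), (Down, X, B), (Down, Y, F).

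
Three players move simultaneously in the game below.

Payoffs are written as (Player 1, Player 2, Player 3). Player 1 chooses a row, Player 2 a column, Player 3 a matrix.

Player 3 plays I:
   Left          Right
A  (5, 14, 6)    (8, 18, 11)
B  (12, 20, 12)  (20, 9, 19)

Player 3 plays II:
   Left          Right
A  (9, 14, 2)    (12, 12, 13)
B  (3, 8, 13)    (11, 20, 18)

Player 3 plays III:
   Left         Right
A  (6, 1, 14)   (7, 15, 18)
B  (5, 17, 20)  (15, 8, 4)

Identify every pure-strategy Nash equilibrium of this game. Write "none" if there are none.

Player 1 against (Left, I): payoffs 5, 12 → best response B.
Player 1 against (Left, II): payoffs 9, 3 → best response A.
Player 1 against (Left, III): payoffs 6, 5 → best response A.
Player 1 against (Right, I): payoffs 8, 20 → best response B.
Player 1 against (Right, II): payoffs 12, 11 → best response A.
Player 1 against (Right, III): payoffs 7, 15 → best response B.
Player 2 against (A, I): payoffs 14, 18 → best response Right.
Player 2 against (A, II): payoffs 14, 12 → best response Left.
Player 2 against (A, III): payoffs 1, 15 → best response Right.
Player 2 against (B, I): payoffs 20, 9 → best response Left.
Player 2 against (B, II): payoffs 8, 20 → best response Right.
Player 2 against (B, III): payoffs 17, 8 → best response Left.
Player 3 against (A, Left): payoffs 6, 2, 14 → best response III.
Player 3 against (A, Right): payoffs 11, 13, 18 → best response III.
Player 3 against (B, Left): payoffs 12, 13, 20 → best response III.
Player 3 against (B, Right): payoffs 19, 18, 4 → best response I.
No profile is a mutual best response for all players.

none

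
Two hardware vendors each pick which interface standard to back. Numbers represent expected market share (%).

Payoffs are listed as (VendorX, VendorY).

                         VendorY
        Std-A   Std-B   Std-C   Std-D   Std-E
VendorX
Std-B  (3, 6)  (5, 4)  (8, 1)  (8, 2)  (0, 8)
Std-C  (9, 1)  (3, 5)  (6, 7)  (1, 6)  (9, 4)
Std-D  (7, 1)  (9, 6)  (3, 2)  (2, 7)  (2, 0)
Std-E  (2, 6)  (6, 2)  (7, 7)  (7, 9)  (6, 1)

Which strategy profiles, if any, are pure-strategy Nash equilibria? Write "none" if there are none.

none

VendorX against Std-A: payoffs 3, 9, 7, 2 → best response Std-C.
VendorX against Std-B: payoffs 5, 3, 9, 6 → best response Std-D.
VendorX against Std-C: payoffs 8, 6, 3, 7 → best response Std-B.
VendorX against Std-D: payoffs 8, 1, 2, 7 → best response Std-B.
VendorX against Std-E: payoffs 0, 9, 2, 6 → best response Std-C.
VendorY against Std-B: payoffs 6, 4, 1, 2, 8 → best response Std-E.
VendorY against Std-C: payoffs 1, 5, 7, 6, 4 → best response Std-C.
VendorY against Std-D: payoffs 1, 6, 2, 7, 0 → best response Std-D.
VendorY against Std-E: payoffs 6, 2, 7, 9, 1 → best response Std-D.
No profile is a mutual best response for all players.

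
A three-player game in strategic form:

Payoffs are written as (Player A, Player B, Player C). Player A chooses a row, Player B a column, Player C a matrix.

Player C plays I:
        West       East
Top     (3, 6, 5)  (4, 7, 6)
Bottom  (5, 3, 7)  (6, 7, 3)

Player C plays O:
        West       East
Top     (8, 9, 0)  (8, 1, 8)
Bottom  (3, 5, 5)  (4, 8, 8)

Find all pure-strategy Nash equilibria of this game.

This game has no pure Nash equilibrium.

Check each profile: it is a Nash equilibrium iff no player can strictly gain by switching unilaterally.
(Top, West, I): Player A can switch to Bottom (3 → 5). Not NE.
(Top, West, O): Player C can switch to I (0 → 5). Not NE.
(Top, East, I): Player A can switch to Bottom (4 → 6). Not NE.
(Top, East, O): Player B can switch to West (1 → 9). Not NE.
(Bottom, West, I): Player B can switch to East (3 → 7). Not NE.
(Bottom, West, O): Player A can switch to Top (3 → 8). Not NE.
(Bottom, East, I): Player C can switch to O (3 → 8). Not NE.
(Bottom, East, O): Player A can switch to Top (4 → 8). Not NE.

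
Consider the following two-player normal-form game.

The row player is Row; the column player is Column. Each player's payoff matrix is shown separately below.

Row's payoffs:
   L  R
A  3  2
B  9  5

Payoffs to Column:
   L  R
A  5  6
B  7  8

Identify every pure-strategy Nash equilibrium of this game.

(A, L): Row can switch to B (3 → 9). Not NE.
(A, R): Row can switch to B (2 → 5). Not NE.
(B, L): Column can switch to R (7 → 8). Not NE.
(B, R): Row gets 5, best alternative 2; Column gets 8, best alternative 7. No profitable deviation — NE.

The unique pure-strategy Nash equilibrium is (B, R).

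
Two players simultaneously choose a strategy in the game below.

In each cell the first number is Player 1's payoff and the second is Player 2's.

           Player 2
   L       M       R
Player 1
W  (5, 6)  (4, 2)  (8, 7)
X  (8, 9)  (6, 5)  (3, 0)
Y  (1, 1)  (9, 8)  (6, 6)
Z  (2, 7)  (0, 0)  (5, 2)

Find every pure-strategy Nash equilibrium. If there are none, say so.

Player 1 against L: payoffs 5, 8, 1, 2 → best response X.
Player 1 against M: payoffs 4, 6, 9, 0 → best response Y.
Player 1 against R: payoffs 8, 3, 6, 5 → best response W.
Player 2 against W: payoffs 6, 2, 7 → best response R.
Player 2 against X: payoffs 9, 5, 0 → best response L.
Player 2 against Y: payoffs 1, 8, 6 → best response M.
Player 2 against Z: payoffs 7, 0, 2 → best response L.
Mutual best responses: (W, R); (X, L); (Y, M).

(W, R); (X, L); (Y, M)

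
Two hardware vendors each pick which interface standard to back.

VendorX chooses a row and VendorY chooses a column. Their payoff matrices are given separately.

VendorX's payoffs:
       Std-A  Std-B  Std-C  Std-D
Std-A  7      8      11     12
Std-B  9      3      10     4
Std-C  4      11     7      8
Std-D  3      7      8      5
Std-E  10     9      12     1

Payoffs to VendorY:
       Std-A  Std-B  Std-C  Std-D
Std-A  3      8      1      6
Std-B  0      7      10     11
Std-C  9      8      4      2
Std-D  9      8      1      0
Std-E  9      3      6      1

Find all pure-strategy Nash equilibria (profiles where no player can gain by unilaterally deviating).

VendorX against Std-A: payoffs 7, 9, 4, 3, 10 → best response Std-E.
VendorX against Std-B: payoffs 8, 3, 11, 7, 9 → best response Std-C.
VendorX against Std-C: payoffs 11, 10, 7, 8, 12 → best response Std-E.
VendorX against Std-D: payoffs 12, 4, 8, 5, 1 → best response Std-A.
VendorY against Std-A: payoffs 3, 8, 1, 6 → best response Std-B.
VendorY against Std-B: payoffs 0, 7, 10, 11 → best response Std-D.
VendorY against Std-C: payoffs 9, 8, 4, 2 → best response Std-A.
VendorY against Std-D: payoffs 9, 8, 1, 0 → best response Std-A.
VendorY against Std-E: payoffs 9, 3, 6, 1 → best response Std-A.
Mutual best responses: (Std-E, Std-A).

The unique pure-strategy Nash equilibrium is (Std-E, Std-A).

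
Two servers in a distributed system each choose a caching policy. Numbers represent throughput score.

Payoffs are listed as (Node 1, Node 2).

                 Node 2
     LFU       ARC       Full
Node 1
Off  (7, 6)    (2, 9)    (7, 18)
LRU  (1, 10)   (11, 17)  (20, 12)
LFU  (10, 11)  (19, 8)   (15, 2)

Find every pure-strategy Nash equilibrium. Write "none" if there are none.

(Off, LFU): Node 1 can switch to LFU (7 → 10). Not NE.
(Off, ARC): Node 1 can switch to LRU (2 → 11). Not NE.
(Off, Full): Node 1 can switch to LRU (7 → 20). Not NE.
(LRU, LFU): Node 1 can switch to Off (1 → 7). Not NE.
(LRU, ARC): Node 1 can switch to LFU (11 → 19). Not NE.
(LRU, Full): Node 2 can switch to ARC (12 → 17). Not NE.
(LFU, LFU): Node 1 gets 10, best alternative 7; Node 2 gets 11, best alternative 8. No profitable deviation — NE.
(LFU, ARC): Node 2 can switch to LFU (8 → 11). Not NE.
(LFU, Full): Node 1 can switch to LRU (15 → 20). Not NE.

(LFU, LFU)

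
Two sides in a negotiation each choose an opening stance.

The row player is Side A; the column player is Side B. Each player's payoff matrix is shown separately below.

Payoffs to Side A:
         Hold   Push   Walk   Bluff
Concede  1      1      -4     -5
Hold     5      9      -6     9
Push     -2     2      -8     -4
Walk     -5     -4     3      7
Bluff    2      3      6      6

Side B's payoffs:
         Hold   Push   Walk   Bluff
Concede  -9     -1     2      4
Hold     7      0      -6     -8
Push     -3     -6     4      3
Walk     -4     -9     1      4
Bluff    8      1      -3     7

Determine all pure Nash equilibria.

Side A against Hold: payoffs 1, 5, -2, -5, 2 → best response Hold.
Side A against Push: payoffs 1, 9, 2, -4, 3 → best response Hold.
Side A against Walk: payoffs -4, -6, -8, 3, 6 → best response Bluff.
Side A against Bluff: payoffs -5, 9, -4, 7, 6 → best response Hold.
Side B against Concede: payoffs -9, -1, 2, 4 → best response Bluff.
Side B against Hold: payoffs 7, 0, -6, -8 → best response Hold.
Side B against Push: payoffs -3, -6, 4, 3 → best response Walk.
Side B against Walk: payoffs -4, -9, 1, 4 → best response Bluff.
Side B against Bluff: payoffs 8, 1, -3, 7 → best response Hold.
Mutual best responses: (Hold, Hold).

Pure NE: (Hold, Hold)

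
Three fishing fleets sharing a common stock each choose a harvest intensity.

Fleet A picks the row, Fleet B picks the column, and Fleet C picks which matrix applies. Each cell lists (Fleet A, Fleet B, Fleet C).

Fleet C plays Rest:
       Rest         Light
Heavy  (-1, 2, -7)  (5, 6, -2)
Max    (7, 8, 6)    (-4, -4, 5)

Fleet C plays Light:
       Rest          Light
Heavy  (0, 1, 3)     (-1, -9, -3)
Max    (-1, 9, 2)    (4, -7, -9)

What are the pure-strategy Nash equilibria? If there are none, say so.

Mark each player's best response to every combination of opponents' strategies; a profile where every player is best-responding is a pure Nash equilibrium.
Fleet A against (Rest, Rest): payoffs -1, 7 → best response Max.
Fleet A against (Rest, Light): payoffs 0, -1 → best response Heavy.
Fleet A against (Light, Rest): payoffs 5, -4 → best response Heavy.
Fleet A against (Light, Light): payoffs -1, 4 → best response Max.
Fleet B against (Heavy, Rest): payoffs 2, 6 → best response Light.
Fleet B against (Heavy, Light): payoffs 1, -9 → best response Rest.
Fleet B against (Max, Rest): payoffs 8, -4 → best response Rest.
Fleet B against (Max, Light): payoffs 9, -7 → best response Rest.
Fleet C against (Heavy, Rest): payoffs -7, 3 → best response Light.
Fleet C against (Heavy, Light): payoffs -2, -3 → best response Rest.
Fleet C against (Max, Rest): payoffs 6, 2 → best response Rest.
Fleet C against (Max, Light): payoffs 5, -9 → best response Rest.
Mutual best responses: (Heavy, Rest, Light); (Heavy, Light, Rest); (Max, Rest, Rest).

The pure Nash equilibria are (Heavy, Rest, Light), (Heavy, Light, Rest), (Max, Rest, Rest).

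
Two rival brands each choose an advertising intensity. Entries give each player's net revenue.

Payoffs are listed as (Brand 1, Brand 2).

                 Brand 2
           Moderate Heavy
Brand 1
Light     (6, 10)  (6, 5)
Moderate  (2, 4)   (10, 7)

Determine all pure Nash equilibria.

(Light, Moderate): Brand 1 gets 6, best alternative 2; Brand 2 gets 10, best alternative 5. No profitable deviation — NE.
(Light, Heavy): Brand 1 can switch to Moderate (6 → 10). Not NE.
(Moderate, Moderate): Brand 1 can switch to Light (2 → 6). Not NE.
(Moderate, Heavy): Brand 1 gets 10, best alternative 6; Brand 2 gets 7, best alternative 4. No profitable deviation — NE.

Pure-strategy Nash equilibria: (Light, Moderate); (Moderate, Heavy)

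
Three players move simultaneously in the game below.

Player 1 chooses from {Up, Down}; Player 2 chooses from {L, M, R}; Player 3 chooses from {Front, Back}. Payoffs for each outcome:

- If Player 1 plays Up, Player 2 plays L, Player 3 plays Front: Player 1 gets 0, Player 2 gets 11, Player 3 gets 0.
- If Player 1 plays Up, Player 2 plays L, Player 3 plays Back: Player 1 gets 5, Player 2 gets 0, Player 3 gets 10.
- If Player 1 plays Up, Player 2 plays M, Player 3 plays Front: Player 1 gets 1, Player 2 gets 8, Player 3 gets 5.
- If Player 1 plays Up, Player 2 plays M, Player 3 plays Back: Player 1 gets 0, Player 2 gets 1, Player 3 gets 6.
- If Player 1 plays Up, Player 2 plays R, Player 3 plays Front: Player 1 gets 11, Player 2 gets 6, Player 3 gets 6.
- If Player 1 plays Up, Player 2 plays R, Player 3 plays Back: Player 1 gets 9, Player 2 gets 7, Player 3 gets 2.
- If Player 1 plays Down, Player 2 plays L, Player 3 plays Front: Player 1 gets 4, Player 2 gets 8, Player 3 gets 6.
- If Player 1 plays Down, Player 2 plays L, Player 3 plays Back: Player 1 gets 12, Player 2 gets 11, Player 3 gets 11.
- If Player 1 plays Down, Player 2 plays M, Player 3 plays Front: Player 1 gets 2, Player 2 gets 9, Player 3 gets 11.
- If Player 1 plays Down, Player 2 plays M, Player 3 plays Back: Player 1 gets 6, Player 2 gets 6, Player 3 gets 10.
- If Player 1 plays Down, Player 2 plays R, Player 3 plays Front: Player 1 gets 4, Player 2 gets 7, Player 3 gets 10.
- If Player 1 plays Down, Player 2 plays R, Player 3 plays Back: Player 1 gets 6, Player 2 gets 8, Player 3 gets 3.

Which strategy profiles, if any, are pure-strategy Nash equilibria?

(Down, L, Back) and (Down, M, Front)

(Up, L, Front): Player 1 can switch to Down (0 → 4). Not NE.
(Up, L, Back): Player 1 can switch to Down (5 → 12). Not NE.
(Up, M, Front): Player 1 can switch to Down (1 → 2). Not NE.
(Up, M, Back): Player 1 can switch to Down (0 → 6). Not NE.
(Up, R, Front): Player 2 can switch to L (6 → 11). Not NE.
(Up, R, Back): Player 3 can switch to Front (2 → 6). Not NE.
(Down, L, Front): Player 2 can switch to M (8 → 9). Not NE.
(Down, L, Back): Player 1 gets 12, best alternative 5; Player 2 gets 11, best alternative 8; Player 3 gets 11, best alternative 6. No profitable deviation — NE.
(Down, M, Front): Player 1 gets 2, best alternative 1; Player 2 gets 9, best alternative 8; Player 3 gets 11, best alternative 10. No profitable deviation — NE.
(Down, M, Back): Player 2 can switch to L (6 → 11). Not NE.
(Down, R, Front): Player 1 can switch to Up (4 → 11). Not NE.
(Down, R, Back): Player 1 can switch to Up (6 → 9). Not NE.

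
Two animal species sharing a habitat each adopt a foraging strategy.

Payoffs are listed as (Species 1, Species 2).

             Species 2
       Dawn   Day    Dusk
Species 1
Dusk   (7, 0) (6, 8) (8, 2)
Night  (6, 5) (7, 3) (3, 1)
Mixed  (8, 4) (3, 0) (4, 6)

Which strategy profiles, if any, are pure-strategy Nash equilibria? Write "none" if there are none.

none

(Dusk, Dawn): Species 1 can switch to Mixed (7 → 8). Not NE.
(Dusk, Day): Species 1 can switch to Night (6 → 7). Not NE.
(Dusk, Dusk): Species 2 can switch to Day (2 → 8). Not NE.
(Night, Dawn): Species 1 can switch to Dusk (6 → 7). Not NE.
(Night, Day): Species 2 can switch to Dawn (3 → 5). Not NE.
(Night, Dusk): Species 1 can switch to Dusk (3 → 8). Not NE.
(Mixed, Dawn): Species 2 can switch to Dusk (4 → 6). Not NE.
(Mixed, Day): Species 1 can switch to Dusk (3 → 6). Not NE.
(Mixed, Dusk): Species 1 can switch to Dusk (4 → 8). Not NE.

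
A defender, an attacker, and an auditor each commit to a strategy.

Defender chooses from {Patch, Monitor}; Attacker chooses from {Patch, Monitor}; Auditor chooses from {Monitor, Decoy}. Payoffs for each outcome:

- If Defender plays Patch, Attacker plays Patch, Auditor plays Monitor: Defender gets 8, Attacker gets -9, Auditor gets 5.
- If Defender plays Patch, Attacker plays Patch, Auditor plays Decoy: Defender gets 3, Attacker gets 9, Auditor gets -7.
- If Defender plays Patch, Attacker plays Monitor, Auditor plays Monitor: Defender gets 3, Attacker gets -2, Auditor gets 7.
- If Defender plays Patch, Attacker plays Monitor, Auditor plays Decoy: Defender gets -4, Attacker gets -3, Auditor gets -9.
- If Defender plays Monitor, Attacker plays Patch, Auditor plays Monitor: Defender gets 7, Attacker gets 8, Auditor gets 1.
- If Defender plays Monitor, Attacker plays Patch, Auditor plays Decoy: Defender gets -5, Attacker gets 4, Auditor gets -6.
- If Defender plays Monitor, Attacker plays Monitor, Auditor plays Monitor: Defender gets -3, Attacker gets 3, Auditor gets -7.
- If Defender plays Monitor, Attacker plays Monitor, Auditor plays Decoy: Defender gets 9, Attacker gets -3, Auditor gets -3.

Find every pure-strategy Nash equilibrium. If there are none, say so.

For each player, find the best response to each opponent profile; mutual best responses are the pure NE.
Defender against (Patch, Monitor): payoffs 8, 7 → best response Patch.
Defender against (Patch, Decoy): payoffs 3, -5 → best response Patch.
Defender against (Monitor, Monitor): payoffs 3, -3 → best response Patch.
Defender against (Monitor, Decoy): payoffs -4, 9 → best response Monitor.
Attacker against (Patch, Monitor): payoffs -9, -2 → best response Monitor.
Attacker against (Patch, Decoy): payoffs 9, -3 → best response Patch.
Attacker against (Monitor, Monitor): payoffs 8, 3 → best response Patch.
Attacker against (Monitor, Decoy): payoffs 4, -3 → best response Patch.
Auditor against (Patch, Patch): payoffs 5, -7 → best response Monitor.
Auditor against (Patch, Monitor): payoffs 7, -9 → best response Monitor.
Auditor against (Monitor, Patch): payoffs 1, -6 → best response Monitor.
Auditor against (Monitor, Monitor): payoffs -7, -3 → best response Decoy.
Mutual best responses: (Patch, Monitor, Monitor).

(Patch, Monitor, Monitor)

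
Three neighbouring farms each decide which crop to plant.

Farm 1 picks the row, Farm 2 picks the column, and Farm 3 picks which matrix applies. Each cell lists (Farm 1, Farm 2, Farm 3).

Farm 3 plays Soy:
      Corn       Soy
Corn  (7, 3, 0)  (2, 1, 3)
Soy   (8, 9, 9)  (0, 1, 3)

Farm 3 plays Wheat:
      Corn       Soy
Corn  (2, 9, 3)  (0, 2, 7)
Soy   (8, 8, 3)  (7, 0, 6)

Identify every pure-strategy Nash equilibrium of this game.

(Soy, Corn, Soy)

Farm 1 against (Corn, Soy): payoffs 7, 8 → best response Soy.
Farm 1 against (Corn, Wheat): payoffs 2, 8 → best response Soy.
Farm 1 against (Soy, Soy): payoffs 2, 0 → best response Corn.
Farm 1 against (Soy, Wheat): payoffs 0, 7 → best response Soy.
Farm 2 against (Corn, Soy): payoffs 3, 1 → best response Corn.
Farm 2 against (Corn, Wheat): payoffs 9, 2 → best response Corn.
Farm 2 against (Soy, Soy): payoffs 9, 1 → best response Corn.
Farm 2 against (Soy, Wheat): payoffs 8, 0 → best response Corn.
Farm 3 against (Corn, Corn): payoffs 0, 3 → best response Wheat.
Farm 3 against (Corn, Soy): payoffs 3, 7 → best response Wheat.
Farm 3 against (Soy, Corn): payoffs 9, 3 → best response Soy.
Farm 3 against (Soy, Soy): payoffs 3, 6 → best response Wheat.
Mutual best responses: (Soy, Corn, Soy).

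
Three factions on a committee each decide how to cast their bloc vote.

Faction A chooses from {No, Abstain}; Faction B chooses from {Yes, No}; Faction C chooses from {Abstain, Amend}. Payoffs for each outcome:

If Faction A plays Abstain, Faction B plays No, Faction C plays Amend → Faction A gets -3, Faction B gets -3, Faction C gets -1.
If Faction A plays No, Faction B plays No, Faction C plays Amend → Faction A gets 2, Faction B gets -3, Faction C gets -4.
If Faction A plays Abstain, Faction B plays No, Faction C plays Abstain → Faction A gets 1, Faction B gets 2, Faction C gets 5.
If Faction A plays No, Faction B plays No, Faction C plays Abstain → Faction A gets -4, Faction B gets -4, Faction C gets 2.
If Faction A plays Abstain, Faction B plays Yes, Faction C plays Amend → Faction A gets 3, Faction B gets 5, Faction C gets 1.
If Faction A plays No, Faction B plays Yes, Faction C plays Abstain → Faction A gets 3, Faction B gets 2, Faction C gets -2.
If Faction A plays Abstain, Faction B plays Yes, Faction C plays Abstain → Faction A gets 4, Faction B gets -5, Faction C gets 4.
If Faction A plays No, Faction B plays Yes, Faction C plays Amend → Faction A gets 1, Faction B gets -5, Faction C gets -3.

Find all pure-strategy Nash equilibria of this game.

For each player, find the best response to each opponent profile; mutual best responses are the pure NE.
Faction A against (Yes, Abstain): payoffs 3, 4 → best response Abstain.
Faction A against (Yes, Amend): payoffs 1, 3 → best response Abstain.
Faction A against (No, Abstain): payoffs -4, 1 → best response Abstain.
Faction A against (No, Amend): payoffs 2, -3 → best response No.
Faction B against (No, Abstain): payoffs 2, -4 → best response Yes.
Faction B against (No, Amend): payoffs -5, -3 → best response No.
Faction B against (Abstain, Abstain): payoffs -5, 2 → best response No.
Faction B against (Abstain, Amend): payoffs 5, -3 → best response Yes.
Faction C against (No, Yes): payoffs -2, -3 → best response Abstain.
Faction C against (No, No): payoffs 2, -4 → best response Abstain.
Faction C against (Abstain, Yes): payoffs 4, 1 → best response Abstain.
Faction C against (Abstain, No): payoffs 5, -1 → best response Abstain.
Mutual best responses: (Abstain, No, Abstain).

(Abstain, No, Abstain)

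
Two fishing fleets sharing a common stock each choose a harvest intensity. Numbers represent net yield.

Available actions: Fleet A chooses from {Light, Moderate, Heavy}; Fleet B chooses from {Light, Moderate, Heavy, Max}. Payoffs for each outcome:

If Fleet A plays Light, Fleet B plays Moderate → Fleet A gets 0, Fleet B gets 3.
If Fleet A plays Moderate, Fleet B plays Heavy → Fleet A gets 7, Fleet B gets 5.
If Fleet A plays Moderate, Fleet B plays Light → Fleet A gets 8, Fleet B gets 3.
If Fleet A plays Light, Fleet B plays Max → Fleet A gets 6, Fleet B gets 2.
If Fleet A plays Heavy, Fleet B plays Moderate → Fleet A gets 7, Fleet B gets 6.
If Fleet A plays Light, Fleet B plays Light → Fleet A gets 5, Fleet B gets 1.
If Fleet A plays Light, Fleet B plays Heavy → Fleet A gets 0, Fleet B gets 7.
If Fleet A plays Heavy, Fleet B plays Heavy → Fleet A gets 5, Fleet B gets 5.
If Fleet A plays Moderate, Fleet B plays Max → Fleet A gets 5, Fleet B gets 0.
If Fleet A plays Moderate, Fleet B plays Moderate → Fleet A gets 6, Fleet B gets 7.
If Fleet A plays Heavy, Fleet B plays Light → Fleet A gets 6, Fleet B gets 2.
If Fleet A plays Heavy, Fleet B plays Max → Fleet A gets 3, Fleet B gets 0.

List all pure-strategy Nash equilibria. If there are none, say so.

The unique pure-strategy Nash equilibrium is (Heavy, Moderate).

(Light, Light): Fleet A can switch to Moderate (5 → 8). Not NE.
(Light, Moderate): Fleet A can switch to Moderate (0 → 6). Not NE.
(Light, Heavy): Fleet A can switch to Moderate (0 → 7). Not NE.
(Light, Max): Fleet B can switch to Moderate (2 → 3). Not NE.
(Moderate, Light): Fleet B can switch to Moderate (3 → 7). Not NE.
(Moderate, Moderate): Fleet A can switch to Heavy (6 → 7). Not NE.
(Moderate, Heavy): Fleet B can switch to Moderate (5 → 7). Not NE.
(Moderate, Max): Fleet A can switch to Light (5 → 6). Not NE.
(Heavy, Moderate): Fleet A gets 7, best alternative 6; Fleet B gets 6, best alternative 5. No profitable deviation — NE.
(The remaining 3 profiles each have a profitable deviation by the same check.)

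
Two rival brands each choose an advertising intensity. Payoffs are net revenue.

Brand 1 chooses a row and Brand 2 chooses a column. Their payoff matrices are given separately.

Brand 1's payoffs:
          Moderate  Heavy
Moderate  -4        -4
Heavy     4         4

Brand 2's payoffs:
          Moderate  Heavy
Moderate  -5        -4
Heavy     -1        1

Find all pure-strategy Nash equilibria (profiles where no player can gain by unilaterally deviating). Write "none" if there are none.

Brand 1 against Moderate: payoffs -4, 4 → best response Heavy.
Brand 1 against Heavy: payoffs -4, 4 → best response Heavy.
Brand 2 against Moderate: payoffs -5, -4 → best response Heavy.
Brand 2 against Heavy: payoffs -1, 1 → best response Heavy.
Mutual best responses: (Heavy, Heavy).

The unique pure-strategy Nash equilibrium is (Heavy, Heavy).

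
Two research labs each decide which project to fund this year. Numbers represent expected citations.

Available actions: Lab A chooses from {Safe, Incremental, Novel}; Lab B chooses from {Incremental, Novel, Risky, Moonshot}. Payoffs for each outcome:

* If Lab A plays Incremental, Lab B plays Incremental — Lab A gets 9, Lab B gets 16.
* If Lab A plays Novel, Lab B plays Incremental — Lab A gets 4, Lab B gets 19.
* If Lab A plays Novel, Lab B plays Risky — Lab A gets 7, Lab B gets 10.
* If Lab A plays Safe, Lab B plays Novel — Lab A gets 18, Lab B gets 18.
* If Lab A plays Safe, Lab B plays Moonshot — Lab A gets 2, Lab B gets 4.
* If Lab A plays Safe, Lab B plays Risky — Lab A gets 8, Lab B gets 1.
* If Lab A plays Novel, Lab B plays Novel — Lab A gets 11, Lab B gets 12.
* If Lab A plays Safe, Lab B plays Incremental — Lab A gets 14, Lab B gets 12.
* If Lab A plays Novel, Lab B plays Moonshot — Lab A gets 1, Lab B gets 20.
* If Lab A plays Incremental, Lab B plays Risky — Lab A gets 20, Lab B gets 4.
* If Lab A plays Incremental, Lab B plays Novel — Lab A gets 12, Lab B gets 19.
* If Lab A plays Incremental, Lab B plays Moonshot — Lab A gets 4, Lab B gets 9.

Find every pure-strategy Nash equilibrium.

(Safe, Incremental): Lab B can switch to Novel (12 → 18). Not NE.
(Safe, Novel): Lab A gets 18, best alternative 12; Lab B gets 18, best alternative 12. No profitable deviation — NE.
(Safe, Risky): Lab A can switch to Incremental (8 → 20). Not NE.
(Safe, Moonshot): Lab A can switch to Incremental (2 → 4). Not NE.
(Incremental, Incremental): Lab A can switch to Safe (9 → 14). Not NE.
(Incremental, Novel): Lab A can switch to Safe (12 → 18). Not NE.
(Incremental, Risky): Lab B can switch to Incremental (4 → 16). Not NE.
(Incremental, Moonshot): Lab B can switch to Incremental (9 → 16). Not NE.
(Novel, Incremental): Lab A can switch to Safe (4 → 14). Not NE.
(Novel, Novel): Lab A can switch to Safe (11 → 18). Not NE.
(Novel, Risky): Lab A can switch to Safe (7 → 8). Not NE.
(The remaining 1 profile has a profitable deviation by the same check.)

(Safe, Novel)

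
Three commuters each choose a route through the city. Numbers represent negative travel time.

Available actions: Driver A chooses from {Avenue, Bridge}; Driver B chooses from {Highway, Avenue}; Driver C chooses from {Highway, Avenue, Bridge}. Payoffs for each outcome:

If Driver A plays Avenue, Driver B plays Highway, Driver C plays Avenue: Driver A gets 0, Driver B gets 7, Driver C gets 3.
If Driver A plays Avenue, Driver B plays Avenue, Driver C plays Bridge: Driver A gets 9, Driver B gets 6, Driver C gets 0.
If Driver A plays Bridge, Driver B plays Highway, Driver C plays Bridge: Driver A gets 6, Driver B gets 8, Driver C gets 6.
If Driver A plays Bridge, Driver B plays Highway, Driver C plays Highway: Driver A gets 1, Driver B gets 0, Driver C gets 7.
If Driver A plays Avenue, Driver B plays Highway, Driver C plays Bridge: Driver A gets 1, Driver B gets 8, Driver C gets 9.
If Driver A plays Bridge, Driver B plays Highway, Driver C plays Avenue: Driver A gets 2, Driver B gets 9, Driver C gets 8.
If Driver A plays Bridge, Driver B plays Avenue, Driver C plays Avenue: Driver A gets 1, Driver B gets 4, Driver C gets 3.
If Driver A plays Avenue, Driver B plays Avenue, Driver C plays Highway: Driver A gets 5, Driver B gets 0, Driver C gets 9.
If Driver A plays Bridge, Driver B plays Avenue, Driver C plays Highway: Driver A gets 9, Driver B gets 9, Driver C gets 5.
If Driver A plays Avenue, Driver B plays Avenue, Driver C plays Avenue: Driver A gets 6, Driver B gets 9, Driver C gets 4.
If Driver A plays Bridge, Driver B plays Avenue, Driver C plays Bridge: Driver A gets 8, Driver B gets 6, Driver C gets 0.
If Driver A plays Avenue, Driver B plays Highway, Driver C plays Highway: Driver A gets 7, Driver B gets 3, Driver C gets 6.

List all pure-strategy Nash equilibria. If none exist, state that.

(Bridge, Highway, Avenue) and (Bridge, Avenue, Highway)

Driver A against (Highway, Highway): payoffs 7, 1 → best response Avenue.
Driver A against (Highway, Avenue): payoffs 0, 2 → best response Bridge.
Driver A against (Highway, Bridge): payoffs 1, 6 → best response Bridge.
Driver A against (Avenue, Highway): payoffs 5, 9 → best response Bridge.
Driver A against (Avenue, Avenue): payoffs 6, 1 → best response Avenue.
Driver A against (Avenue, Bridge): payoffs 9, 8 → best response Avenue.
Driver B against (Avenue, Highway): payoffs 3, 0 → best response Highway.
Driver B against (Avenue, Avenue): payoffs 7, 9 → best response Avenue.
Driver B against (Avenue, Bridge): payoffs 8, 6 → best response Highway.
Driver B against (Bridge, Highway): payoffs 0, 9 → best response Avenue.
Driver B against (Bridge, Avenue): payoffs 9, 4 → best response Highway.
Driver B against (Bridge, Bridge): payoffs 8, 6 → best response Highway.
Driver C against (Avenue, Highway): payoffs 6, 3, 9 → best response Bridge.
Driver C against (Avenue, Avenue): payoffs 9, 4, 0 → best response Highway.
Driver C against (Bridge, Highway): payoffs 7, 8, 6 → best response Avenue.
Driver C against (Bridge, Avenue): payoffs 5, 3, 0 → best response Highway.
Mutual best responses: (Bridge, Highway, Avenue); (Bridge, Avenue, Highway).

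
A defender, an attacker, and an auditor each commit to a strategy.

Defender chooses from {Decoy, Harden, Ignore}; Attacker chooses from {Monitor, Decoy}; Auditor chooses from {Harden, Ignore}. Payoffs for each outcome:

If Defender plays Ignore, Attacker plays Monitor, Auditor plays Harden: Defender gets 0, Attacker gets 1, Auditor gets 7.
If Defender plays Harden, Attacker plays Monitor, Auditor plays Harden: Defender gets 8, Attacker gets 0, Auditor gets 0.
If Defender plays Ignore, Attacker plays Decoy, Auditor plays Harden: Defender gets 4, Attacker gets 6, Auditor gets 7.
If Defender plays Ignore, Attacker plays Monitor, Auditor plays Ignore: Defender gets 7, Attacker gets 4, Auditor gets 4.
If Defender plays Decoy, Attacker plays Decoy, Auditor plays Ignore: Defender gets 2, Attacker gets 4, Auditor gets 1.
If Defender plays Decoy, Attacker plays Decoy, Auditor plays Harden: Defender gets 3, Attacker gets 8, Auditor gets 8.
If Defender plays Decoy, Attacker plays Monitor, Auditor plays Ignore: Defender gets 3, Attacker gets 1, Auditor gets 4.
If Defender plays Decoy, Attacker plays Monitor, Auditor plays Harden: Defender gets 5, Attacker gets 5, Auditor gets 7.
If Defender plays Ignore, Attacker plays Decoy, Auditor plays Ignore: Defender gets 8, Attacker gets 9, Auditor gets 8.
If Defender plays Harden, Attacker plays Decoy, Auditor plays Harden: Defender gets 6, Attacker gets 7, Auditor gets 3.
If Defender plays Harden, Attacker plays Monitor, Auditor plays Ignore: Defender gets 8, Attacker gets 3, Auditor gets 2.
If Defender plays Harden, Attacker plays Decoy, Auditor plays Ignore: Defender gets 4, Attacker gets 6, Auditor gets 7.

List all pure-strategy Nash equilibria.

Defender against (Monitor, Harden): payoffs 5, 8, 0 → best response Harden.
Defender against (Monitor, Ignore): payoffs 3, 8, 7 → best response Harden.
Defender against (Decoy, Harden): payoffs 3, 6, 4 → best response Harden.
Defender against (Decoy, Ignore): payoffs 2, 4, 8 → best response Ignore.
Attacker against (Decoy, Harden): payoffs 5, 8 → best response Decoy.
Attacker against (Decoy, Ignore): payoffs 1, 4 → best response Decoy.
Attacker against (Harden, Harden): payoffs 0, 7 → best response Decoy.
Attacker against (Harden, Ignore): payoffs 3, 6 → best response Decoy.
Attacker against (Ignore, Harden): payoffs 1, 6 → best response Decoy.
Attacker against (Ignore, Ignore): payoffs 4, 9 → best response Decoy.
Auditor against (Decoy, Monitor): payoffs 7, 4 → best response Harden.
Auditor against (Decoy, Decoy): payoffs 8, 1 → best response Harden.
Auditor against (Harden, Monitor): payoffs 0, 2 → best response Ignore.
Auditor against (Harden, Decoy): payoffs 3, 7 → best response Ignore.
Auditor against (Ignore, Monitor): payoffs 7, 4 → best response Harden.
Auditor against (Ignore, Decoy): payoffs 7, 8 → best response Ignore.
Mutual best responses: (Ignore, Decoy, Ignore).

The unique pure-strategy Nash equilibrium is (Ignore, Decoy, Ignore).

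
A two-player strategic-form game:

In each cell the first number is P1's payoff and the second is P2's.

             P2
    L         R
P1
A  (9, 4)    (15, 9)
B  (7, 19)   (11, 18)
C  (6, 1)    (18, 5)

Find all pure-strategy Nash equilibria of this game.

(A, L): P2 can switch to R (4 → 9). Not NE.
(A, R): P1 can switch to C (15 → 18). Not NE.
(B, L): P1 can switch to A (7 → 9). Not NE.
(B, R): P1 can switch to A (11 → 15). Not NE.
(C, L): P1 can switch to A (6 → 9). Not NE.
(C, R): P1 gets 18, best alternative 15; P2 gets 5, best alternative 1. No profitable deviation — NE.

Pure NE: (C, R)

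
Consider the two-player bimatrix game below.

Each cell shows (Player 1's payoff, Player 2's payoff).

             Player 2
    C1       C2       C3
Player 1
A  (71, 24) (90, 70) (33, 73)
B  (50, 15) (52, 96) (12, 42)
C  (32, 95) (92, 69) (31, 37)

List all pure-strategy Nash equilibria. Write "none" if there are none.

Pure NE: (A, C3)

Player 1 against C1: payoffs 71, 50, 32 → best response A.
Player 1 against C2: payoffs 90, 52, 92 → best response C.
Player 1 against C3: payoffs 33, 12, 31 → best response A.
Player 2 against A: payoffs 24, 70, 73 → best response C3.
Player 2 against B: payoffs 15, 96, 42 → best response C2.
Player 2 against C: payoffs 95, 69, 37 → best response C1.
Mutual best responses: (A, C3).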